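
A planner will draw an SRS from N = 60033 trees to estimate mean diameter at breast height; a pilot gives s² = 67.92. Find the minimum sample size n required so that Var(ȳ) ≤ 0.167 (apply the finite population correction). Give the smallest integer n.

404

Without fpc, n₀ = s²/D = 67.92/0.167 = 406.7066.
With fpc, (1 − n/N)·s²/n ≤ D requires n ≥ n₀/(1 + n₀/N) = 406.7066/(1 + 406.7066/60033) = 403.9698.
Rounding up, n = 404.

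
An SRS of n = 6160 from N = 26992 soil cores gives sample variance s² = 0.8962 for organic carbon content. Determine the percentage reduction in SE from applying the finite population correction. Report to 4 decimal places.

12.1487

f = n/N = 6160/26992 = 0.22821577.
SE_no-fpc = √(s²/n) = 0.0120618; SE_fpc = √((1−f)s²/n) = 0.010596442.
Ratio = √(1−f) = 0.87851251. Reduction = 100·(1 − 0.87851251) = 12.1487%.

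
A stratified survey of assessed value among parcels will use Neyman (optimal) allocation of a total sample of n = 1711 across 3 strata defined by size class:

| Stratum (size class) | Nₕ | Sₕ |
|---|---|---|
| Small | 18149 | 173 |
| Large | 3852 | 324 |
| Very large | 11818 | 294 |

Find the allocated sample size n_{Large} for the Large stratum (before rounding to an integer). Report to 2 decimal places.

271.60

Neyman allocation: nₕ = n·NₕSₕ / Σⱼ NⱼSⱼ.
Σ NⱼSⱼ = 18149·173 + 3852·324 + 11818·294 = 7.862317 × 10^6.
n_{Large} = 1711·3852·324 / (7.862317 × 10^6) = 271.60.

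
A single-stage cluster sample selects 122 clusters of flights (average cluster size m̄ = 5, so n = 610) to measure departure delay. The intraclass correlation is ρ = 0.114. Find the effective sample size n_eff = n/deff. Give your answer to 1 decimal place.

419.0

deff = 1 + (5 − 1)·0.114 = 1 + 0.456 = 1.456.
n_eff = 610 / 1.456 = 419.0.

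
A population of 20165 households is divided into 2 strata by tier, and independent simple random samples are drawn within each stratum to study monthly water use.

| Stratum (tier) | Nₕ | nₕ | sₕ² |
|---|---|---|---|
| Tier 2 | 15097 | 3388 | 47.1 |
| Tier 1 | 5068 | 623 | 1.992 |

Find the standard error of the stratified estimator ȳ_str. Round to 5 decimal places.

Var(ȳ_str) = Σₕ Wₕ²(1 − fₕ)sₕ²/nₕ with Wₕ = Nₕ/N, N = 20165.
Tier 2: Wₕ = 0.74867344; term = 0.74867344²·(1 − 0.22441545)·47.1/3388 = 0.0060435416.
Tier 1: Wₕ = 0.25132656; term = 0.25132656²·(1 − 0.12292818)·1.992/623 = 1.771386 × 10^-4.
Sum = 0.0062206802.
SE = √(0.0062206802) = 0.07887.

0.07887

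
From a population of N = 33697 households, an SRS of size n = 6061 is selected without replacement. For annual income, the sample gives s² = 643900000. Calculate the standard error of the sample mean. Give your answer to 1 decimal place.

295.2

Under SRS without replacement, Var(ȳ) = (1 − f)·s²/n with f = n/N = 6061/33697 = 0.17986764.
Var(ȳ) = (1 − 0.17986764)·643900000/6061 = 0.82013236·106236.59 = 87128.069.
SE(ȳ) = √(87128.069) = 295.2.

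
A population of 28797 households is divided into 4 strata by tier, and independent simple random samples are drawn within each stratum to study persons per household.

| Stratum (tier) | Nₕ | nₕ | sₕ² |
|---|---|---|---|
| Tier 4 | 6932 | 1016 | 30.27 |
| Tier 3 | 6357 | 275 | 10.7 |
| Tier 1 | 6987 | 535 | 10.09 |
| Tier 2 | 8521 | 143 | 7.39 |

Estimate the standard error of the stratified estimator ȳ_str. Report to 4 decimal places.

0.0936

Var(ȳ_str) = Σₕ Wₕ²(1 − fₕ)sₕ²/nₕ with Wₕ = Nₕ/N, N = 28797.
Tier 4: Wₕ = 0.24071952; term = 0.24071952²·(1 − 0.14656665)·30.27/1016 = 0.001473367.
Tier 3: Wₕ = 0.22075216; term = 0.22075216²·(1 − 0.04325940)·10.7/275 = 0.0018140749.
Tier 1: Wₕ = 0.24262944; term = 0.24262944²·(1 − 0.07657077)·10.09/535 = 0.0010252458.
Tier 2: Wₕ = 0.29589888; term = 0.29589888²·(1 − 0.01678207)·7.39/143 = 0.0044488199.
Sum = 0.0087615076.
SE = √(0.0087615076) = 0.0936.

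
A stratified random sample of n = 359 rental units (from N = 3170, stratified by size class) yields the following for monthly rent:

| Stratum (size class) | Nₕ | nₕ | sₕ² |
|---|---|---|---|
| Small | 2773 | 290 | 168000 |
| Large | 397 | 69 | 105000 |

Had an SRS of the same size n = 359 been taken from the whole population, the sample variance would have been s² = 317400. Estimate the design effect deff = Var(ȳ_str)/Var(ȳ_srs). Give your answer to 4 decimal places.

Var(ȳ_str) = Σ Wₕ²(1−fₕ)sₕ²/nₕ with Wₕ = Nₕ/3170:
  Small: (2773/3170)²·(1−290/2773)·168000/290 = 396.93496
  Large: (397/3170)²·(1−69/397)·105000/69 = 19.719052
  → Var(ȳ_str) = 416.65401.
Var(ȳ_srs) = (1 − 359/3170)·317400/359 = 783.99638.
deff = 416.65401 / 783.99638 = 0.5314.

0.5314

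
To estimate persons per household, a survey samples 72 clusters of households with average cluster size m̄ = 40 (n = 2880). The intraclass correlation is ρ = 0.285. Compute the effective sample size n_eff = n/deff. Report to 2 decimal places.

deff = 1 + (40 − 1)·0.285 = 1 + 11.115 = 12.115.
n_eff = 2880 / 12.115 = 237.72.

237.72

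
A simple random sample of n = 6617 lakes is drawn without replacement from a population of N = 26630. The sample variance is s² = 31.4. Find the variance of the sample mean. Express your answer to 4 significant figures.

Under SRS without replacement, Var(ȳ) = (1 − f)·s²/n with f = n/N = 6617/26630 = 0.24847916.
Var(ȳ) = (1 − 0.24847916)·31.4/6617 = 0.75152084·0.0047453529 = 0.0035662316.

0.003566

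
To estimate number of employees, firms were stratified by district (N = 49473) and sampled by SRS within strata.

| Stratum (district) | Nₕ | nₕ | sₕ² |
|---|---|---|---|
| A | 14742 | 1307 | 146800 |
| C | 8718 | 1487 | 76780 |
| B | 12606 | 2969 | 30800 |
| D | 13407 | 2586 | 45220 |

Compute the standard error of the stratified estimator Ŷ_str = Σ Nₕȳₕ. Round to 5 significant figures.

Var(Ŷ_str) = Σₕ Nₕ²(1 − fₕ)sₕ²/nₕ.
A: 14742²·(1 − 1307/14742)·146800/1307 = 2.2245622 × 10^10.
C: 8718²·(1 − 1487/8718)·76780/1487 = 3.2550103 × 10^9.
B: 12606²·(1 − 2969/12606)·30800/2969 = 1.2602586 × 10^9.
D: 13407²·(1 − 2586/13407)·45220/2586 = 2.5368865 × 10^9.
Sum = 2.9297777 × 10^10.
SE = √(2.9297777 × 10^10) = 171170.

171170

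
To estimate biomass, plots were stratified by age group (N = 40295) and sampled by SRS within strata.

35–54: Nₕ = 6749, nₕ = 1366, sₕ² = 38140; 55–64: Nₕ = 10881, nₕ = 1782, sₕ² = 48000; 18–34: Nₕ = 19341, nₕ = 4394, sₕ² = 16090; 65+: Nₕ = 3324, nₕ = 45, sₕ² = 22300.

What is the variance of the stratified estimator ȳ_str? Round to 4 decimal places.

6.2457

Var(ȳ_str) = Σₕ Wₕ²(1 − fₕ)sₕ²/nₕ with Wₕ = Nₕ/N, N = 40295.
35–54: Wₕ = 0.16748976; term = 0.16748976²·(1 − 0.20240036)·38140/1366 = 0.62472873.
55–64: Wₕ = 0.27003350; term = 0.27003350²·(1 − 0.16377171)·48000/1782 = 1.6424558.
18–34: Wₕ = 0.47998511; term = 0.47998511²·(1 − 0.22718577)·16090/4394 = 0.65196853.
65+: Wₕ = 0.08249162; term = 0.08249162²·(1 − 0.01353791)·22300/45 = 3.3265378.
Sum = 6.2456909.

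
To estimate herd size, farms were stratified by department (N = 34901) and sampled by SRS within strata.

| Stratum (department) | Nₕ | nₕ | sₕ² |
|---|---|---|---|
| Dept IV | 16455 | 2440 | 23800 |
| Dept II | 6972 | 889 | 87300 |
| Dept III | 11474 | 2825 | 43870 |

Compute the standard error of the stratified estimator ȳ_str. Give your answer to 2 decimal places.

2.56

Var(ȳ_str) = Σₕ Wₕ²(1 − fₕ)sₕ²/nₕ with Wₕ = Nₕ/N, N = 34901.
Dept IV: Wₕ = 0.47147646; term = 0.47147646²·(1 − 0.14828320)·23800/2440 = 1.8467256.
Dept II: Wₕ = 0.19976505; term = 0.19976505²·(1 − 0.12751004)·87300/889 = 3.419101.
Dept III: Wₕ = 0.32875849; term = 0.32875849²·(1 − 0.24620882)·43870/2825 = 1.2651854.
Sum = 6.531012.
SE = √(6.531012) = 2.56.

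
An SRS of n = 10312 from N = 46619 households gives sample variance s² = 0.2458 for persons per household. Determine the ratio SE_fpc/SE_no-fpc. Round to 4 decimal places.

f = n/N = 10312/46619 = 0.22119737.
SE_no-fpc = √(s²/n) = 0.0048822441; SE_fpc = √((1−f)s²/n) = 0.0043085704.
Ratio = √(1−f) = 0.88249795.

0.8825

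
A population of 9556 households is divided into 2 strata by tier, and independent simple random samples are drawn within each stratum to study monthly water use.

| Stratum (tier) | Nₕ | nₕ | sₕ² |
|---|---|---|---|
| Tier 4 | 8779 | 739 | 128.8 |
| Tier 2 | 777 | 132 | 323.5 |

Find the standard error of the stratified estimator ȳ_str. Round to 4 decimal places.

Var(ȳ_str) = Σₕ Wₕ²(1 − fₕ)sₕ²/nₕ with Wₕ = Nₕ/N, N = 9556.
Tier 4: Wₕ = 0.91868983; term = 0.91868983²·(1 − 0.08417815)·128.8/739 = 0.13471633.
Tier 2: Wₕ = 0.08131017; term = 0.08131017²·(1 − 0.16988417)·323.5/132 = 0.013450202.
Sum = 0.14816653.
SE = √(0.14816653) = 0.3849.

0.3849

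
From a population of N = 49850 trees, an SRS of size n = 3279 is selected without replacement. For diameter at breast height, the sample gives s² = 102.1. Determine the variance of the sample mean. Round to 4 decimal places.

Under SRS without replacement, Var(ȳ) = (1 − f)·s²/n with f = n/N = 3279/49850 = 0.06577733.
Var(ȳ) = (1 − 0.06577733)·102.1/3279 = 0.93422267·0.031137542 = 0.029089398.

0.0291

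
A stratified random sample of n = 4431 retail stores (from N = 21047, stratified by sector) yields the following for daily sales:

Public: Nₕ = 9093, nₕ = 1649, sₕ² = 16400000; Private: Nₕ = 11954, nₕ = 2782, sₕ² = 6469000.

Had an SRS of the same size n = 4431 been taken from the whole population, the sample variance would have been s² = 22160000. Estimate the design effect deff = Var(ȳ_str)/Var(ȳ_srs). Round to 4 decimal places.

0.5307

Var(ȳ_str) = Σ Wₕ²(1−fₕ)sₕ²/nₕ with Wₕ = Nₕ/21047:
  Public: (9093/21047)²·(1−1649/9093)·16400000/1649 = 1519.6947
  Private: (11954/21047)²·(1−2782/11954)·6469000/2782 = 575.54187
  → Var(ȳ_str) = 2095.2366.
Var(ȳ_srs) = (1 − 4431/21047)·22160000/4431 = 3948.2468.
deff = 2095.2366 / 3948.2468 = 0.5307.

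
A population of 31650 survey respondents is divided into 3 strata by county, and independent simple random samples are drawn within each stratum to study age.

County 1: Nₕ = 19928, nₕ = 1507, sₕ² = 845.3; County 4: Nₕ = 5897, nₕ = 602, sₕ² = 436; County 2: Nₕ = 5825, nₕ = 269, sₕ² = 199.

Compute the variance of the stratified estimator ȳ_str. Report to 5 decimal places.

0.25203

Var(ȳ_str) = Σₕ Wₕ²(1 − fₕ)sₕ²/nₕ with Wₕ = Nₕ/N, N = 31650.
County 1: Wₕ = 0.62963665; term = 0.62963665²·(1 − 0.07562224)·845.3/1507 = 0.20555456.
County 4: Wₕ = 0.18631912; term = 0.18631912²·(1 − 0.10208581)·436/602 = 0.022575619.
County 2: Wₕ = 0.18404423; term = 0.18404423²·(1 − 0.04618026)·199/269 = 0.02390075.
Sum = 0.25203093.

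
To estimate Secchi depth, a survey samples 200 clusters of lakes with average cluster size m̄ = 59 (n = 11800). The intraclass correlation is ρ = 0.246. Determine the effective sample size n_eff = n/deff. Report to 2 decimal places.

deff = 1 + (59 − 1)·0.246 = 1 + 14.268 = 15.268.
n_eff = 11800 / 15.268 = 772.86.

772.86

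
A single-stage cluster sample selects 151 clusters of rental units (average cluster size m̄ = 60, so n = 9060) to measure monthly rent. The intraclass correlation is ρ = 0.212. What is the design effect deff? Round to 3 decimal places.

13.508

deff = 1 + (60 − 1)·0.212 = 1 + 12.508 = 13.508.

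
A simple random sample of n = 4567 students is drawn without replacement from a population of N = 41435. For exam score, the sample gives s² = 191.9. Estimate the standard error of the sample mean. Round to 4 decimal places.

Under SRS without replacement, Var(ȳ) = (1 − f)·s²/n with f = n/N = 4567/41435 = 0.11022083.
Var(ȳ) = (1 − 0.11022083)·191.9/4567 = 0.88977917·0.042018831 = 0.03738748.
SE(ȳ) = √(0.03738748) = 0.1934.

0.1934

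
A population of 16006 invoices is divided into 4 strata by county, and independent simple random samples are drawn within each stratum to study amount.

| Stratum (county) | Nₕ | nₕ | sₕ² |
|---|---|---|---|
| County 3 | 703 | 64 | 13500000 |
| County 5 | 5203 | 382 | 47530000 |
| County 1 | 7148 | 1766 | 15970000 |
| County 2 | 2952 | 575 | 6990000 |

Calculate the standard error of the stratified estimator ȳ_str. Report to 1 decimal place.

119.3

Var(ȳ_str) = Σₕ Wₕ²(1 − fₕ)sₕ²/nₕ with Wₕ = Nₕ/N, N = 16006.
County 3: Wₕ = 0.04392103; term = 0.04392103²·(1 − 0.09103841)·13500000/64 = 369.86595.
County 5: Wₕ = 0.32506560; term = 0.32506560²·(1 − 0.07341918)·47530000/382 = 12182.314.
County 1: Wₕ = 0.44658253; term = 0.44658253²·(1 − 0.24706212)·15970000/1766 = 1357.9283.
County 2: Wₕ = 0.18443084; term = 0.18443084²·(1 − 0.19478320)·6990000/575 = 332.95784.
Sum = 14243.066.
SE = √(14243.066) = 119.3.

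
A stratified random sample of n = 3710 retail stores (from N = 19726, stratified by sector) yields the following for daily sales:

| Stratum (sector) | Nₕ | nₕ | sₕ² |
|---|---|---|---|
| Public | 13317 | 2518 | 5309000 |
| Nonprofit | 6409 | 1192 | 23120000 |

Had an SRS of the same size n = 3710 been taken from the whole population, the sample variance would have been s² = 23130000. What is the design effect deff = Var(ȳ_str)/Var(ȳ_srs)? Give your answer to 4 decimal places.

Var(ȳ_str) = Σ Wₕ²(1−fₕ)sₕ²/nₕ with Wₕ = Nₕ/19726:
  Public: (13317/19726)²·(1−2518/13317)·5309000/2518 = 779.23577
  Nonprofit: (6409/19726)²·(1−1192/6409)·23120000/1192 = 1666.6508
  → Var(ȳ_str) = 2445.8866.
Var(ȳ_srs) = (1 − 3710/19726)·23130000/3710 = 5061.9372.
deff = 2445.8866 / 5061.9372 = 0.4832.

0.4832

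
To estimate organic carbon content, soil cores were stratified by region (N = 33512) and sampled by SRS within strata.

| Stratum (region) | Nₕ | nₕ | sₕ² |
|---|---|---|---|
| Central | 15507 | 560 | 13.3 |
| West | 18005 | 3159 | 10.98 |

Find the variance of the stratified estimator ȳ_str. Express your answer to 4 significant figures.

Var(ȳ_str) = Σₕ Wₕ²(1 − fₕ)sₕ²/nₕ with Wₕ = Nₕ/N, N = 33512.
Central: Wₕ = 0.46272977; term = 0.46272977²·(1 − 0.03611272)·13.3/560 = 0.0049016776.
West: Wₕ = 0.53727023; term = 0.53727023²·(1 − 0.17545126)·10.98/3159 = 8.2728396 × 10^-4.
Sum = 0.0057289616.

0.005729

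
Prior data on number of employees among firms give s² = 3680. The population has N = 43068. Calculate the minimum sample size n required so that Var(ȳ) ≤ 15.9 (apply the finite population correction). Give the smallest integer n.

231

Without fpc, n₀ = s²/D = 3680/15.9 = 231.4465.
With fpc, (1 − n/N)·s²/n ≤ D requires n ≥ n₀/(1 + n₀/N) = 231.4465/(1 + 231.4465/43068) = 230.2094.
Rounding up, n = 231.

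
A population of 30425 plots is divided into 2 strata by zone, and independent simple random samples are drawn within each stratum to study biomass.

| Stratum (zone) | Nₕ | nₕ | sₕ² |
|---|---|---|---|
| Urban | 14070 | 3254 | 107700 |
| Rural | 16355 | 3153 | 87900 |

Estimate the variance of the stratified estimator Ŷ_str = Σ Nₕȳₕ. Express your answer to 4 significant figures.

1.106 × 10^10

Var(Ŷ_str) = Σₕ Nₕ²(1 − fₕ)sₕ²/nₕ.
Urban: 14070²·(1 − 3254/14070)·107700/3254 = 5.036849 × 10^9.
Rural: 16355²·(1 − 3153/16355)·87900/3153 = 6.0194274 × 10^9.
Sum = 1.1056276 × 10^10.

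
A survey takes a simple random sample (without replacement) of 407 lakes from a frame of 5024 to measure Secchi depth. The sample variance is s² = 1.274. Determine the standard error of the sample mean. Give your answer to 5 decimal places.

0.05363

Under SRS without replacement, Var(ȳ) = (1 − f)·s²/n with f = n/N = 407/5024 = 0.08101115.
Var(ȳ) = (1 − 0.08101115)·1.274/407 = 0.91898885·0.0031302211 = 0.0028766383.
SE(ȳ) = √(0.0028766383) = 0.05363.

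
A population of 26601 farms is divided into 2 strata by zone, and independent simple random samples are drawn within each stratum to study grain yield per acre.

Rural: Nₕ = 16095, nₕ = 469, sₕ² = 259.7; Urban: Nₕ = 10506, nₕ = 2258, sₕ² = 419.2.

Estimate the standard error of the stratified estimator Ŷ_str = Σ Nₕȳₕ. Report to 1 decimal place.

Var(Ŷ_str) = Σₕ Nₕ²(1 − fₕ)sₕ²/nₕ.
Rural: 16095²·(1 − 469/16095)·259.7/469 = 1.3926369 × 10^8.
Urban: 10506²·(1 − 2258/10506)·419.2/2258 = 1.6087308 × 10^7.
Sum = 1.55351 × 10^8.
SE = √(1.55351 × 10^8) = 12464.0.

12464.0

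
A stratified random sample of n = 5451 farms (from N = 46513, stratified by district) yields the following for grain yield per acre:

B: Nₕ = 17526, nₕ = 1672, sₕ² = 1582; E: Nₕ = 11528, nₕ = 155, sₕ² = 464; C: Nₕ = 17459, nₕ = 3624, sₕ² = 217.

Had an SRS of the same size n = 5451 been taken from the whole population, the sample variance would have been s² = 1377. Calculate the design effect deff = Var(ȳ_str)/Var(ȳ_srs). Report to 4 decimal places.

1.3884

Var(ȳ_str) = Σ Wₕ²(1−fₕ)sₕ²/nₕ with Wₕ = Nₕ/46513:
  B: (17526/46513)²·(1−1672/17526)·1582/1672 = 0.12151871
  E: (11528/46513)²·(1−155/11528)·464/155 = 0.18141224
  C: (17459/46513)²·(1−3624/17459)·217/3624 = 0.0066853072
  → Var(ȳ_str) = 0.30961626.
Var(ȳ_srs) = (1 − 5451/46513)·1377/5451 = 0.22300957.
deff = 0.30961626 / 0.22300957 = 1.3884.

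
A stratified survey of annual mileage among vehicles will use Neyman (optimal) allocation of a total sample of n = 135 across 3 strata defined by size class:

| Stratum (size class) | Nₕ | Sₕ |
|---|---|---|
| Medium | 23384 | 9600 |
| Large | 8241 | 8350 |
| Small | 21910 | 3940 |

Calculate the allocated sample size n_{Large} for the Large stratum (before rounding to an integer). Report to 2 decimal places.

24.47

Neyman allocation: nₕ = n·NₕSₕ / Σⱼ NⱼSⱼ.
Σ NⱼSⱼ = 23384·9600 + 8241·8350 + 21910·3940 = 3.7962415 × 10^8.
n_{Large} = 135·8241·8350 / (3.7962415 × 10^8) = 24.47.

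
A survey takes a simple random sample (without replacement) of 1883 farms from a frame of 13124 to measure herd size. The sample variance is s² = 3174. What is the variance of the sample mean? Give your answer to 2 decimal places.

1.44

Under SRS without replacement, Var(ȳ) = (1 − f)·s²/n with f = n/N = 1883/13124 = 0.14347760.
Var(ȳ) = (1 − 0.14347760)·3174/1883 = 0.85652240·1.6856081 = 1.4437611.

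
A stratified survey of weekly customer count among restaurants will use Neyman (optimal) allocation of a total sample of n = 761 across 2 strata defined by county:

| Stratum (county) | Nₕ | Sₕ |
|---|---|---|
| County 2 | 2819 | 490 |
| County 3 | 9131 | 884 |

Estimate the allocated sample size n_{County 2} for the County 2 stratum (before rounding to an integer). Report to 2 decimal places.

111.20

Neyman allocation: nₕ = n·NₕSₕ / Σⱼ NⱼSⱼ.
Σ NⱼSⱼ = 2819·490 + 9131·884 = 9.453114 × 10^6.
n_{County 2} = 761·2819·490 / (9.453114 × 10^6) = 111.20.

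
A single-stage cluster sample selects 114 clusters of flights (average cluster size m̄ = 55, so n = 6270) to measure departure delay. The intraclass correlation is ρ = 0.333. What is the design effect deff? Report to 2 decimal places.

18.98

deff = 1 + (55 − 1)·0.333 = 1 + 17.982 = 18.982.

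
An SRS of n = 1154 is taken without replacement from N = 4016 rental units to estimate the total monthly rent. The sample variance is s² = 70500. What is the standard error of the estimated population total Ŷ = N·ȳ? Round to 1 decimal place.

26498.6

Var(Ŷ) = N²·Var(ȳ) = N²·(1 − n/N)·s²/n.
f = 1154/4016 = 0.28735060; Var(ȳ) = 0.71264940·70500/1154 = 43.537074.
Var(Ŷ) = 4016² · 43.537074 = 7.0217707 × 10^8.
SE(Ŷ) = √(7.0217707 × 10^8) = 26498.6.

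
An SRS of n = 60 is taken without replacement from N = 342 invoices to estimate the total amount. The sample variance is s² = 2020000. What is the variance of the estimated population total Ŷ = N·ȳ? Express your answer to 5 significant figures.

3.2469 × 10^9

Var(Ŷ) = N²·Var(ȳ) = N²·(1 − n/N)·s²/n.
f = 60/342 = 0.17543860; Var(ȳ) = 0.82456140·2020000/60 = 27760.234.
Var(Ŷ) = 342² · 27760.234 = 3.246948 × 10^9.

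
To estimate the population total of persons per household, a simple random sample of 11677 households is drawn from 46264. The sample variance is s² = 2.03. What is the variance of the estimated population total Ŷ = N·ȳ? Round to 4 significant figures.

278200

Var(Ŷ) = N²·Var(ȳ) = N²·(1 − n/N)·s²/n.
f = 11677/46264 = 0.25239927; Var(ȳ) = 0.74760073·2.03/11677 = 1.2996741 × 10^-4.
Var(Ŷ) = 46264² · (1.2996741 × 10^-4) = 278176.75.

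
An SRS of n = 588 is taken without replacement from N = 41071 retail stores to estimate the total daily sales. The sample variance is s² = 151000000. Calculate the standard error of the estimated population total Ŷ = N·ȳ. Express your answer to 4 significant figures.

2.066 × 10^7

Var(Ŷ) = N²·Var(ȳ) = N²·(1 − n/N)·s²/n.
f = 588/41071 = 0.01431667; Var(ȳ) = 0.98568333·151000000/588 = 253126.16.
Var(Ŷ) = 41071² · 253126.16 = 4.2698005 × 10^14.
SE(Ŷ) = √(4.2698005 × 10^14) = 2.066 × 10^7.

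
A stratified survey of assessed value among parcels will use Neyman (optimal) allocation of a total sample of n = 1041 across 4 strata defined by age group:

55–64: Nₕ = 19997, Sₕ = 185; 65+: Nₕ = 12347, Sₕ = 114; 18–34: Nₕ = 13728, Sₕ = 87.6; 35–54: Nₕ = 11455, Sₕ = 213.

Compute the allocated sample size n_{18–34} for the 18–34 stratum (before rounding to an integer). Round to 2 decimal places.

143.08

Neyman allocation: nₕ = n·NₕSₕ / Σⱼ NⱼSⱼ.
Σ NⱼSⱼ = 19997·185 + 12347·114 + 13728·87.6 + 11455·213 = 8.7494908 × 10^6.
n_{18–34} = 1041·13728·87.6 / (8.7494908 × 10^6) = 143.08.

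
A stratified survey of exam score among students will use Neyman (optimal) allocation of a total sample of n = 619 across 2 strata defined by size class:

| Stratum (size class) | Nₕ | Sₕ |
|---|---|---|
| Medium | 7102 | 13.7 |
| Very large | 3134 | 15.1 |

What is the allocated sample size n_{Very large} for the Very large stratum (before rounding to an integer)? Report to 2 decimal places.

Neyman allocation: nₕ = n·NₕSₕ / Σⱼ NⱼSⱼ.
Σ NⱼSⱼ = 7102·13.7 + 3134·15.1 = 144620.8.
n_{Very large} = 619·3134·15.1 / 144620.8 = 202.55.

202.55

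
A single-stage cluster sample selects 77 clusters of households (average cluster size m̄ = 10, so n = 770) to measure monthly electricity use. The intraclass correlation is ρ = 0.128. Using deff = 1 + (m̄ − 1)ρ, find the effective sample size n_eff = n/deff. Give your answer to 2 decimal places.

deff = 1 + (10 − 1)·0.128 = 1 + 1.152 = 2.152.
n_eff = 770 / 2.152 = 357.81.

357.81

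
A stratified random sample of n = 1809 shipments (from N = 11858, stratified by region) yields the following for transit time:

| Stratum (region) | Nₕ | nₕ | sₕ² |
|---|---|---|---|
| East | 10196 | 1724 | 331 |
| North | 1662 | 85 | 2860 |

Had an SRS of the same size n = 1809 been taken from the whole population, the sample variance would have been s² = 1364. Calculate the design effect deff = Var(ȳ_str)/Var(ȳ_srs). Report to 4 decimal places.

Var(ȳ_str) = Σ Wₕ²(1−fₕ)sₕ²/nₕ with Wₕ = Nₕ/11858:
  East: (10196/11858)²·(1−1724/10196)·331/1724 = 0.11794611
  North: (1662/11858)²·(1−85/1662)·2860/85 = 0.62717239
  → Var(ȳ_str) = 0.7451185.
Var(ȳ_srs) = (1 − 1809/11858)·1364/1809 = 0.63897991.
deff = 0.7451185 / 0.63897991 = 1.1661.

1.1661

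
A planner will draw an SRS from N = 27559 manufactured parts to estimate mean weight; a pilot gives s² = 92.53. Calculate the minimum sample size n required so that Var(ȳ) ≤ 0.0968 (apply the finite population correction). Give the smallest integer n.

Without fpc, n₀ = s²/D = 92.53/0.0968 = 955.8884.
With fpc, (1 − n/N)·s²/n ≤ D requires n ≥ n₀/(1 + n₀/N) = 955.8884/(1 + 955.8884/27559) = 923.8447.
Rounding up, n = 924.

924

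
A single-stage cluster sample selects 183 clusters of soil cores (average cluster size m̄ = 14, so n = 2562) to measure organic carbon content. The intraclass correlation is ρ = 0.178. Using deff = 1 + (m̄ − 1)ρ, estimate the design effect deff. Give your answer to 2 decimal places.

3.31

deff = 1 + (14 − 1)·0.178 = 1 + 2.314 = 3.314.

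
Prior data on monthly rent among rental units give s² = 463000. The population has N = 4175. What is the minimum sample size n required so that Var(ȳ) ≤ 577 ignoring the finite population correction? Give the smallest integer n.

803

Without fpc, n₀ = s²/D = 463000/577 = 802.4263.
Rounding up, n = 803.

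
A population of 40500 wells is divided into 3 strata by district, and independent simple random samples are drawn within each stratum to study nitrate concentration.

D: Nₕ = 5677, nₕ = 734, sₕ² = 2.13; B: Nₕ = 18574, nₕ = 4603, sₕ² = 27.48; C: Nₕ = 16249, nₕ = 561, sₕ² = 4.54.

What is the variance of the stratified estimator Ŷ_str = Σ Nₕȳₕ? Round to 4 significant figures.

3.694 × 10^6

Var(Ŷ_str) = Σₕ Nₕ²(1 − fₕ)sₕ²/nₕ.
D: 5677²·(1 − 734/5677)·2.13/734 = 81431.615.
B: 18574²·(1 − 4603/18574)·27.48/4603 = 1.5492043 × 10^6.
C: 16249²·(1 − 561/16249)·4.54/561 = 2.0629429 × 10^6.
Sum = 3.6935788 × 10^6.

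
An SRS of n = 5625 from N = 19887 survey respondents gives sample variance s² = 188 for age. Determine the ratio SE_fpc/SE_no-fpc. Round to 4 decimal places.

0.8468

f = n/N = 5625/19887 = 0.28284809.
SE_no-fpc = √(s²/n) = 0.18281746; SE_fpc = √((1−f)s²/n) = 0.15481864.
Ratio = √(1−f) = 0.84684822.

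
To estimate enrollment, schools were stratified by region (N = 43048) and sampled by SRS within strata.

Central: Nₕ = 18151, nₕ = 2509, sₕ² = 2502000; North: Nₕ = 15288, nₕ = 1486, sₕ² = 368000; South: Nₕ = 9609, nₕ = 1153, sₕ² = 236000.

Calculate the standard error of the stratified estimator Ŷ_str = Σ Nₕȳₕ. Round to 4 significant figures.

Var(Ŷ_str) = Σₕ Nₕ²(1 − fₕ)sₕ²/nₕ.
Central: 18151²·(1 − 2509/18151)·2502000/2509 = 2.8312582 × 10^11.
North: 15288²·(1 − 1486/15288)·368000/1486 = 5.2254261 × 10^10.
South: 9609²·(1 − 1153/9609)·236000/1153 = 1.6631287 × 10^10.
Sum = 3.5201137 × 10^11.
SE = √(3.5201137 × 10^11) = 593300.

593300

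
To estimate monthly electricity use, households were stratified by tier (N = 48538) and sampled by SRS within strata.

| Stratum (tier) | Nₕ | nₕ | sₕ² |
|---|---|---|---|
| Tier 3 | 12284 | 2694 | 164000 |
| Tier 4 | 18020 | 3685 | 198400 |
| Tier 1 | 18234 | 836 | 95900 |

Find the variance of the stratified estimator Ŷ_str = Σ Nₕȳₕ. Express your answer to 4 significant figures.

Var(Ŷ_str) = Σₕ Nₕ²(1 − fₕ)sₕ²/nₕ.
Tier 3: 12284²·(1 − 2694/12284)·164000/2694 = 7.171412 × 10^9.
Tier 4: 18020²·(1 − 3685/18020)·198400/3685 = 1.3907743 × 10^10.
Tier 1: 18234²·(1 − 836/18234)·95900/836 = 3.6390968 × 10^10.
Sum = 5.7470123 × 10^10.

5.747 × 10^10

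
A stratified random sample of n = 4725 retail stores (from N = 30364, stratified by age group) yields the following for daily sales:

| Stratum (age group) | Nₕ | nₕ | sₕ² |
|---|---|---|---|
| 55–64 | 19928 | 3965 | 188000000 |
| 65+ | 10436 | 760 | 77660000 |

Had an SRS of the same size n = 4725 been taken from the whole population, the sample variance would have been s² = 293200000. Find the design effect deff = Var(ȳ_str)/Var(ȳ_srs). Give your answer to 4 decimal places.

0.5258

Var(ȳ_str) = Σ Wₕ²(1−fₕ)sₕ²/nₕ with Wₕ = Nₕ/30364:
  55–64: (19928/30364)²·(1−3965/19928)·188000000/3965 = 16359.684
  65+: (10436/30364)²·(1−760/10436)·77660000/760 = 11191.692
  → Var(ȳ_str) = 27551.376.
Var(ȳ_srs) = (1 − 4725/30364)·293200000/4725 = 52396.738.
deff = 27551.376 / 52396.738 = 0.5258.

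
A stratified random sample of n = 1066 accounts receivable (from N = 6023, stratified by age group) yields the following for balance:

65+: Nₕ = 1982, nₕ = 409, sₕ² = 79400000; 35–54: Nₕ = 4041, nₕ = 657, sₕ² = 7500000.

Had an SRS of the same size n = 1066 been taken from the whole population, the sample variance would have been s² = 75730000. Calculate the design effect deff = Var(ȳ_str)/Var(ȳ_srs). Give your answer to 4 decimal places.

0.3590

Var(ȳ_str) = Σ Wₕ²(1−fₕ)sₕ²/nₕ with Wₕ = Nₕ/6023:
  65+: (1982/6023)²·(1−409/1982)·79400000/409 = 16684.141
  35–54: (4041/6023)²·(1−657/4041)·7500000/657 = 4303.1786
  → Var(ȳ_str) = 20987.32.
Var(ȳ_srs) = (1 − 1066/6023)·75730000/1066 = 58467.807.
deff = 20987.32 / 58467.807 = 0.3590.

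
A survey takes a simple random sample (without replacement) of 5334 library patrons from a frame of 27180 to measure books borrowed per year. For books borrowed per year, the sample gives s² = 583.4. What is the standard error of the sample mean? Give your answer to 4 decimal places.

0.2965

Under SRS without replacement, Var(ȳ) = (1 − f)·s²/n with f = n/N = 5334/27180 = 0.19624724.
Var(ȳ) = (1 − 0.19624724)·583.4/5334 = 0.80375276·0.10937383 = 0.087909516.
SE(ȳ) = √(0.087909516) = 0.2965.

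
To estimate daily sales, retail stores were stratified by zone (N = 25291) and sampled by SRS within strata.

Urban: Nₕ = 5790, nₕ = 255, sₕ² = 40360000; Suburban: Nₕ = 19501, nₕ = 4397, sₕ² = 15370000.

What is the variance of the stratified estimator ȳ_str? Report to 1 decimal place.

9539.7

Var(ȳ_str) = Σₕ Wₕ²(1 − fₕ)sₕ²/nₕ with Wₕ = Nₕ/N, N = 25291.
Urban: Wₕ = 0.22893519; term = 0.22893519²·(1 − 0.04404145)·40360000/255 = 7930.0361.
Suburban: Wₕ = 0.77106481; term = 0.77106481²·(1 − 0.22547562)·15370000/4397 = 1609.6604.
Sum = 9539.6965.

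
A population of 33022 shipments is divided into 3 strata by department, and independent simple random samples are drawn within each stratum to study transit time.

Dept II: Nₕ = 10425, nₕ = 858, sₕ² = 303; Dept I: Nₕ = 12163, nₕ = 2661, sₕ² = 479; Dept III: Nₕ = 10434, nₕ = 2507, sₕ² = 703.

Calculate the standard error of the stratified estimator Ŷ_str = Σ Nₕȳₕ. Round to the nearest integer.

Var(Ŷ_str) = Σₕ Nₕ²(1 − fₕ)sₕ²/nₕ.
Dept II: 10425²·(1 − 858/10425)·303/858 = 3.5221446 × 10^7.
Dept I: 12163²·(1 − 2661/12163)·479/2661 = 2.0803977 × 10^7.
Dept III: 10434²·(1 − 2507/10434)·703/2507 = 2.31932 × 10^7.
Sum = 7.9218623 × 10^7.
SE = √(7.9218623 × 10^7) = 8900.

8900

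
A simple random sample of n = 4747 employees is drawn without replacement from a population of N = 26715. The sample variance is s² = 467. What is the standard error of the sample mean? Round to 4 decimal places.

0.2844

Under SRS without replacement, Var(ȳ) = (1 − f)·s²/n with f = n/N = 4747/26715 = 0.17769044.
Var(ȳ) = (1 − 0.17769044)·467/4747 = 0.82230956·0.098377923 = 0.080897107.
SE(ȳ) = √(0.080897107) = 0.2844.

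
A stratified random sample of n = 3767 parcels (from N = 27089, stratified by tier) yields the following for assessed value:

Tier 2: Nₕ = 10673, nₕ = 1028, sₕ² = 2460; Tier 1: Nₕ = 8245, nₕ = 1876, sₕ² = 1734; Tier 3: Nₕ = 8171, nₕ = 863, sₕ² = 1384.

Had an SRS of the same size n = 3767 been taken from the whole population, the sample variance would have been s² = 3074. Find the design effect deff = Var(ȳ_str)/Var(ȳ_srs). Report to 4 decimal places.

0.7577

Var(ȳ_str) = Σ Wₕ²(1−fₕ)sₕ²/nₕ with Wₕ = Nₕ/27089:
  Tier 2: (10673/27089)²·(1−1028/10673)·2460/1028 = 0.33569493
  Tier 1: (8245/27089)²·(1−1876/8245)·1734/1876 = 0.066144269
  Tier 3: (8171/27089)²·(1−863/8171)·1384/863 = 0.13050078
  → Var(ȳ_str) = 0.53233998.
Var(ȳ_srs) = (1 − 3767/27089)·3074/3767 = 0.70255618.
deff = 0.53233998 / 0.70255618 = 0.7577.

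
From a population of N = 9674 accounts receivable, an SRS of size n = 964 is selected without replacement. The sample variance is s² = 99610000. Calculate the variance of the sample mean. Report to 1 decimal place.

Under SRS without replacement, Var(ȳ) = (1 − f)·s²/n with f = n/N = 964/9674 = 0.09964854.
Var(ȳ) = (1 − 0.09964854)·99610000/964 = 0.90035146·103329.88 = 93033.204.

93033.2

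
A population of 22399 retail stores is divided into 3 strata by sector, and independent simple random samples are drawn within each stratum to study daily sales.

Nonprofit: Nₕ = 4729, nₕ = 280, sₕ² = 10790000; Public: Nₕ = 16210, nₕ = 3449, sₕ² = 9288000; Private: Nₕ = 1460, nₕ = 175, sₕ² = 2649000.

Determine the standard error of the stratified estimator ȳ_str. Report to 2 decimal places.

Var(ȳ_str) = Σₕ Wₕ²(1 − fₕ)sₕ²/nₕ with Wₕ = Nₕ/N, N = 22399.
Nonprofit: Wₕ = 0.21112550; term = 0.21112550²·(1 − 0.05920914)·10790000/280 = 1615.987.
Public: Wₕ = 0.72369302; term = 0.72369302²·(1 − 0.21276990)·9288000/3449 = 1110.2978.
Private: Wₕ = 0.06518148; term = 0.06518148²·(1 − 0.11986301)·2649000/175 = 56.603415.
Sum = 2782.8882.
SE = √(2782.8882) = 52.75.

52.75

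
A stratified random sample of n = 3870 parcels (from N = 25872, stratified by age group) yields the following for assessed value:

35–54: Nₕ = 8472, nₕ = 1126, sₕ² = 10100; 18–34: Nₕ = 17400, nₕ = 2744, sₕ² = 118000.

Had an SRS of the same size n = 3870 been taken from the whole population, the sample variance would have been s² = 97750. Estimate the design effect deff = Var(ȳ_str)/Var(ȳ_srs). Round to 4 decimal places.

0.8015

Var(ȳ_str) = Σ Wₕ²(1−fₕ)sₕ²/nₕ with Wₕ = Nₕ/25872:
  35–54: (8472/25872)²·(1−1126/8472)·10100/1126 = 0.83398809
  18–34: (17400/25872)²·(1−2744/17400)·118000/2744 = 16.383346
  → Var(ȳ_str) = 17.217334.
Var(ȳ_srs) = (1 − 3870/25872)·97750/3870 = 21.480182.
deff = 17.217334 / 21.480182 = 0.8015.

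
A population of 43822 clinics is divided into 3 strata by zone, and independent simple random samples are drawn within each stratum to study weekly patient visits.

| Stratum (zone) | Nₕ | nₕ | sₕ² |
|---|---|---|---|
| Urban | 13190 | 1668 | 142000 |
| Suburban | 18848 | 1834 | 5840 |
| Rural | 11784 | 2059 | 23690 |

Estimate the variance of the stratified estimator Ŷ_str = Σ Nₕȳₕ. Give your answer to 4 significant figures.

1.528 × 10^10

Var(Ŷ_str) = Σₕ Nₕ²(1 − fₕ)sₕ²/nₕ.
Urban: 13190²·(1 − 1668/13190)·142000/1668 = 1.2937935 × 10^10.
Suburban: 18848²·(1 − 1834/18848)·5840/1834 = 1.0211398 × 10^9.
Rural: 11784²·(1 − 2059/11784)·23690/2059 = 1.3185332 × 10^9.
Sum = 1.5277608 × 10^10.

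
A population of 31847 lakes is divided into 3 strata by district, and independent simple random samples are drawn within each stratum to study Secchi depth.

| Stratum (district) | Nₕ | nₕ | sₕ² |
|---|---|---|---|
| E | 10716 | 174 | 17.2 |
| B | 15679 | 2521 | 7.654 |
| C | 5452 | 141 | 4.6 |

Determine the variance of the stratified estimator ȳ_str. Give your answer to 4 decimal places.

0.0126

Var(ȳ_str) = Σₕ Wₕ²(1 − fₕ)sₕ²/nₕ with Wₕ = Nₕ/N, N = 31847.
E: Wₕ = 0.33648381; term = 0.33648381²·(1 − 0.01623740)·17.2/174 = 0.011010267.
B: Wₕ = 0.49232267; term = 0.49232267²·(1 − 0.16078832)·7.654/2521 = 6.1757086 × 10^-4.
C: Wₕ = 0.17119352; term = 0.17119352²·(1 − 0.02586207)·4.6/141 = 9.3139481 × 10^-4.
Sum = 0.012559233.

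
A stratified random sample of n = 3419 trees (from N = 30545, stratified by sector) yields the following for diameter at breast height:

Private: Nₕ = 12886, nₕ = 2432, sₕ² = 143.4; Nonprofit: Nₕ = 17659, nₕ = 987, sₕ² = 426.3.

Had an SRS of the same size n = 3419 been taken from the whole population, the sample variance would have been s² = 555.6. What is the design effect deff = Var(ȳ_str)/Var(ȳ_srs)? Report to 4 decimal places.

1.0034

Var(ȳ_str) = Σ Wₕ²(1−fₕ)sₕ²/nₕ with Wₕ = Nₕ/30545:
  Private: (12886/30545)²·(1−2432/12886)·143.4/2432 = 0.008513457
  Nonprofit: (17659/30545)²·(1−987/17659)·426.3/987 = 0.13629243
  → Var(ȳ_str) = 0.14480589.
Var(ȳ_srs) = (1 − 3419/30545)·555.6/3419 = 0.1443141.
deff = 0.14480589 / 0.1443141 = 1.0034.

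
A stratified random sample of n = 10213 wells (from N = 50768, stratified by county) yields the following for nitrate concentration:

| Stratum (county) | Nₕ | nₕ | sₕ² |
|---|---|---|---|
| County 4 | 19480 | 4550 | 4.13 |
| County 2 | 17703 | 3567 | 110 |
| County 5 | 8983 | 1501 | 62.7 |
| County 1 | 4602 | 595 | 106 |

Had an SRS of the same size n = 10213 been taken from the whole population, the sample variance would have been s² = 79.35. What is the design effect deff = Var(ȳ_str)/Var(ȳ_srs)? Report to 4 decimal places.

0.8798

Var(ȳ_str) = Σ Wₕ²(1−fₕ)sₕ²/nₕ with Wₕ = Nₕ/50768:
  County 4: (19480/50768)²·(1−4550/19480)·4.13/4550 = 1.0242531 × 10^-4
  County 2: (17703/50768)²·(1−3567/17703)·110/3567 = 0.0029942142
  County 5: (8983/50768)²·(1−1501/8983)·62.7/1501 = 0.0010892958
  County 1: (4602/50768)²·(1−595/4602)·106/595 = 0.0012746024
  → Var(ȳ_str) = 0.0054605377.
Var(ȳ_srs) = (1 − 10213/50768)·79.35/10213 = 0.006206517.
deff = 0.0054605377 / 0.006206517 = 0.8798.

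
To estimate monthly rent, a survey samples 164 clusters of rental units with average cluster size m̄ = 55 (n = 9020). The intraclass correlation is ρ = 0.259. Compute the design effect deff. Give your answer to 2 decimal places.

14.99

deff = 1 + (55 − 1)·0.259 = 1 + 13.986 = 14.986.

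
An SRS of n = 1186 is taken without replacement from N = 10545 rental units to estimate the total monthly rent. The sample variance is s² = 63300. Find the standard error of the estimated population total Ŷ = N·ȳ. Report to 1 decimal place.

Var(Ŷ) = N²·Var(ȳ) = N²·(1 − n/N)·s²/n.
f = 1186/10545 = 0.11247037; Var(ȳ) = 0.88752963·63300/1186 = 47.369836.
Var(Ŷ) = 10545² · 47.369836 = 5.2673848 × 10^9.
SE(Ŷ) = √(5.2673848 × 10^9) = 72576.8.

72576.8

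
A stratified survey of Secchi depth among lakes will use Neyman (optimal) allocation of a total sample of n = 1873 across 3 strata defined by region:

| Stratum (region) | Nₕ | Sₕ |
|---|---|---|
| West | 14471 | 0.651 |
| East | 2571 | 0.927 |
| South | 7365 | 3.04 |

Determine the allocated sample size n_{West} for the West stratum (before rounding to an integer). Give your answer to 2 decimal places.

516.03

Neyman allocation: nₕ = n·NₕSₕ / Σⱼ NⱼSⱼ.
Σ NⱼSⱼ = 14471·0.651 + 2571·0.927 + 7365·3.04 = 34193.538.
n_{West} = 1873·14471·0.651 / 34193.538 = 516.03.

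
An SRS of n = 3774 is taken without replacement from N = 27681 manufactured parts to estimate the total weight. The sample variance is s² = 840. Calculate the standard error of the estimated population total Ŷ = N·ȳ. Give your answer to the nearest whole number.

Var(Ŷ) = N²·Var(ȳ) = N²·(1 − n/N)·s²/n.
f = 3774/27681 = 0.13633901; Var(ȳ) = 0.86366099·840/3774 = 0.19222979.
Var(Ŷ) = 27681² · 0.19222979 = 1.4729372 × 10^8.
SE(Ŷ) = √(1.4729372 × 10^8) = 12136.

12136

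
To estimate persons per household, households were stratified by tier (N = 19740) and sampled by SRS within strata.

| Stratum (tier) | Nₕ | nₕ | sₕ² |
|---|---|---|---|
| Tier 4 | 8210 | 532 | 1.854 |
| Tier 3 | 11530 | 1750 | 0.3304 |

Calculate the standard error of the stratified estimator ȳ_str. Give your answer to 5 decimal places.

Var(ȳ_str) = Σₕ Wₕ²(1 − fₕ)sₕ²/nₕ with Wₕ = Nₕ/N, N = 19740.
Tier 4: Wₕ = 0.41590679; term = 0.41590679²·(1 − 0.06479903)·1.854/532 = 5.6376105 × 10^-4.
Tier 3: Wₕ = 0.58409321; term = 0.58409321²·(1 − 0.15177797)·0.3304/1750 = 5.4635617 × 10^-5.
Sum = 6.1839667 × 10^-4.
SE = √(6.1839667 × 10^-4) = 0.02487.

0.02487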